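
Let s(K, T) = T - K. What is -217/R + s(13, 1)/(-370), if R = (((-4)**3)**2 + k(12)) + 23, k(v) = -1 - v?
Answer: -15509/759610 ≈ -0.020417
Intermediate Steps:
R = 4106 (R = (((-4)**3)**2 + (-1 - 1*12)) + 23 = ((-64)**2 + (-1 - 12)) + 23 = (4096 - 13) + 23 = 4083 + 23 = 4106)
-217/R + s(13, 1)/(-370) = -217/4106 + (1 - 1*13)/(-370) = -217*1/4106 + (1 - 13)*(-1/370) = -217/4106 - 12*(-1/370) = -217/4106 + 6/185 = -15509/759610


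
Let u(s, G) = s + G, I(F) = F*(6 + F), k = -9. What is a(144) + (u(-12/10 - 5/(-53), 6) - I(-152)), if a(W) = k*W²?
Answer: -55334943/265 ≈ -2.0881e+5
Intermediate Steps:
u(s, G) = G + s
a(W) = -9*W²
a(144) + (u(-12/10 - 5/(-53), 6) - I(-152)) = -9*144² + ((6 + (-12/10 - 5/(-53))) - (-152)*(6 - 152)) = -9*20736 + ((6 + (-12*⅒ - 5*(-1/53))) - (-152)*(-146)) = -186624 + ((6 + (-6/5 + 5/53)) - 1*22192) = -186624 + ((6 - 293/265) - 22192) = -186624 + (1297/265 - 22192) = -186624 - 5879583/265 = -55334943/265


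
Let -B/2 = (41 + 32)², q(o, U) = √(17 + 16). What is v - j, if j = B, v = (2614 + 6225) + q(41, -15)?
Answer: 19497 + √33 ≈ 19503.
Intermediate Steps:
q(o, U) = √33
B = -10658 (B = -2*(41 + 32)² = -2*73² = -2*5329 = -10658)
v = 8839 + √33 (v = (2614 + 6225) + √33 = 8839 + √33 ≈ 8844.8)
j = -10658
v - j = (8839 + √33) - 1*(-10658) = (8839 + √33) + 10658 = 19497 + √33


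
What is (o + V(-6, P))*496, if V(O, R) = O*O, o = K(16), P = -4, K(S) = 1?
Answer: 18352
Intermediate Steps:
o = 1
V(O, R) = O²
(o + V(-6, P))*496 = (1 + (-6)²)*496 = (1 + 36)*496 = 37*496 = 18352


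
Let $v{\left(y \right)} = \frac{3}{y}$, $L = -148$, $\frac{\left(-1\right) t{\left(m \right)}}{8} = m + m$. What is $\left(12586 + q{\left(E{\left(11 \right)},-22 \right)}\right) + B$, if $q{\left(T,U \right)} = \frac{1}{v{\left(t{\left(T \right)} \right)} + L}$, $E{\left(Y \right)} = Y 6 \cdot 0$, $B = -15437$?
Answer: $-2851$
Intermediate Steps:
$t{\left(m \right)} = - 16 m$ ($t{\left(m \right)} = - 8 \left(m + m\right) = - 8 \cdot 2 m = - 16 m$)
$E{\left(Y \right)} = 0$ ($E{\left(Y \right)} = 6 Y 0 = 0$)
$q{\left(T,U \right)} = \frac{1}{-148 - \frac{3}{16 T}}$ ($q{\left(T,U \right)} = \frac{1}{\frac{3}{\left(-16\right) T} - 148} = \frac{1}{3 \left(- \frac{1}{16 T}\right) - 148} = \frac{1}{- \frac{3}{16 T} - 148} = \frac{1}{-148 - \frac{3}{16 T}}$)
$\left(12586 + q{\left(E{\left(11 \right)},-22 \right)}\right) + B = \left(12586 - \frac{0}{3 + 2368 \cdot 0}\right) - 15437 = \left(12586 - \frac{0}{3 + 0}\right) - 15437 = \left(12586 - \frac{0}{3}\right) - 15437 = \left(12586 - 0 \cdot \frac{1}{3}\right) - 15437 = \left(12586 + 0\right) - 15437 = 12586 - 15437 = -2851$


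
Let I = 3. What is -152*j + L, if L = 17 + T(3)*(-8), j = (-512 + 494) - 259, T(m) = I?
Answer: 42097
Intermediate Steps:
T(m) = 3
j = -277 (j = -18 - 259 = -277)
L = -7 (L = 17 + 3*(-8) = 17 - 24 = -7)
-152*j + L = -152*(-277) - 7 = 42104 - 7 = 42097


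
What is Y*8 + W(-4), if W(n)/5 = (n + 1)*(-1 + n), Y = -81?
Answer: -573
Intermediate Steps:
W(n) = 5*(1 + n)*(-1 + n) (W(n) = 5*((n + 1)*(-1 + n)) = 5*((1 + n)*(-1 + n)) = 5*(1 + n)*(-1 + n))
Y*8 + W(-4) = -81*8 + (-5 + 5*(-4)**2) = -648 + (-5 + 5*16) = -648 + (-5 + 80) = -648 + 75 = -573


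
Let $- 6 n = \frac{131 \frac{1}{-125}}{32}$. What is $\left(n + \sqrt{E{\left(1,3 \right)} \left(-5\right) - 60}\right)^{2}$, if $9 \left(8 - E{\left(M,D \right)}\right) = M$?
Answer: $- \frac{19093327613}{192000000} + \frac{131 i \sqrt{895}}{36000} \approx -99.444 + 0.10886 i$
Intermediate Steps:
$E{\left(M,D \right)} = 8 - \frac{M}{9}$
$n = \frac{131}{24000}$ ($n = - \frac{\frac{131}{-125} \cdot \frac{1}{32}}{6} = - \frac{131 \left(- \frac{1}{125}\right) \frac{1}{32}}{6} = - \frac{\left(- \frac{131}{125}\right) \frac{1}{32}}{6} = \left(- \frac{1}{6}\right) \left(- \frac{131}{4000}\right) = \frac{131}{24000} \approx 0.0054583$)
$\left(n + \sqrt{E{\left(1,3 \right)} \left(-5\right) - 60}\right)^{2} = \left(\frac{131}{24000} + \sqrt{\left(8 - \frac{1}{9}\right) \left(-5\right) - 60}\right)^{2} = \left(\frac{131}{24000} + \sqrt{\frac{71}{9} \left(-5\right) - 60}\right)^{2} = \left(\frac{131}{24000} + \sqrt{- \frac{355}{9} - 60}\right)^{2} = \left(\frac{131}{24000} + \sqrt{- \frac{895}{9}}\right)^{2} = \left(\frac{131}{24000} + \frac{i \sqrt{895}}{3}\right)^{2}$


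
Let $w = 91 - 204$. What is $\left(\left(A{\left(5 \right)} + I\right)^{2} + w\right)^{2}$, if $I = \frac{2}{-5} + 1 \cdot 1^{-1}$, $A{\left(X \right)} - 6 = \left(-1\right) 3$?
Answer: $\frac{6255001}{625} \approx 10008.0$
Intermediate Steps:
$A{\left(X \right)} = 3$ ($A{\left(X \right)} = 6 - 3 = 3$)
$I = \frac{3}{5}$ ($I = 2 \left(- \frac{1}{5}\right) + 1 \cdot 1 = - \frac{2}{5} + 1 = \frac{3}{5} \approx 0.6$)
$w = -113$ ($w = 91 - 204 = -113$)
$\left(\left(A{\left(5 \right)} + I\right)^{2} + w\right)^{2} = \left(\left(3 + \frac{3}{5}\right)^{2} - 113\right)^{2} = \left(\left(\frac{18}{5}\right)^{2} - 113\right)^{2} = \left(\frac{324}{25} - 113\right)^{2} = \left(- \frac{2501}{25}\right)^{2} = \frac{6255001}{625}$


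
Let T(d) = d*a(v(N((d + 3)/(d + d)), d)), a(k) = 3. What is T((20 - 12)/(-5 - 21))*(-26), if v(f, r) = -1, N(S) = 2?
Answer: 24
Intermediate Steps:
T(d) = 3*d (T(d) = d*3 = 3*d)
T((20 - 12)/(-5 - 21))*(-26) = (3*((20 - 12)/(-5 - 21)))*(-26) = (3*(8/(-26)))*(-26) = (3*(8*(-1/26)))*(-26) = (3*(-4/13))*(-26) = -12/13*(-26) = 24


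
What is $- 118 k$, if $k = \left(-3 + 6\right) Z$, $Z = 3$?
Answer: $-1062$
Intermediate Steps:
$k = 9$ ($k = \left(-3 + 6\right) 3 = 3 \cdot 3 = 9$)
$- 118 k = \left(-118\right) 9 = -1062$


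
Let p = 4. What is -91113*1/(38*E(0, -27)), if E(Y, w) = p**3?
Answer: -91113/2432 ≈ -37.464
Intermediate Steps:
E(Y, w) = 64 (E(Y, w) = 4**3 = 64)
-91113*1/(38*E(0, -27)) = -91113/(38*64) = -91113/2432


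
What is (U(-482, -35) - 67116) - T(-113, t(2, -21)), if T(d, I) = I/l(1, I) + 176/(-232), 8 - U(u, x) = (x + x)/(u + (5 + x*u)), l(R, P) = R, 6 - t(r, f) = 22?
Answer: -31894972848/475397 ≈ -67091.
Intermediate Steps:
t(r, f) = -16 (t(r, f) = 6 - 1*22 = 6 - 22 = -16)
U(u, x) = 8 - 2*x/(5 + u + u*x) (U(u, x) = 8 - (x + x)/(u + (5 + x*u)) = 8 - 2*x/(u + (5 + u*x)) = 8 - 2*x/(5 + u + u*x))
T(d, I) = -22/29 + I (T(d, I) = I/1 + 176/(-232) = I*1 + 176*(-1/232) = I - 22/29 = -22/29 + I)
(U(-482, -35) - 67116) - T(-113, t(2, -21)) = (2*(20 - 1*(-35) + 4*(-482) + 4*(-482)*(-35))/(5 - 482 - 482*(-35)) - 67116) - (-22/29 - 16) = (2*(20 + 35 - 1928 + 67480)/(5 - 482 + 16870) - 67116) - 1*(-486/29) = (2*65607/16393 - 67116) + 486/29 = (2*(1/16393)*65607 - 67116) + 486/29 = (131214/16393 - 67116) + 486/29 = -1100101374/16393 + 486/29 = -31894972848/475397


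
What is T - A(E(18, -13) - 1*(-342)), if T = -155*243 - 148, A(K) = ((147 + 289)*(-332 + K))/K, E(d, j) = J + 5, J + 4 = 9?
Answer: -832431/22 ≈ -37838.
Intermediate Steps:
J = 5 (J = -4 + 9 = 5)
E(d, j) = 10 (E(d, j) = 5 + 5 = 10)
A(K) = (-144752 + 436*K)/K (A(K) = (436*(-332 + K))/K = (-144752 + 436*K)/K)
T = -37813 (T = -37665 - 148 = -37813)
T - A(E(18, -13) - 1*(-342)) = -37813 - (436 - 144752/(10 - 1*(-342))) = -37813 - (436 - 144752/(10 + 342)) = -37813 - (436 - 144752/352) = -37813 - (436 - 144752*1/352) = -37813 - (436 - 9047/22) = -37813 - 1*545/22 = -37813 - 545/22 = -832431/22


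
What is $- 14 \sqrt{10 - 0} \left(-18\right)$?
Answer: $252 \sqrt{10} \approx 796.89$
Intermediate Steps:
$- 14 \sqrt{10 - 0} \left(-18\right) = - 14 \sqrt{10 + 0} \left(-18\right) = - 14 \sqrt{10} \left(-18\right) = 252 \sqrt{10}$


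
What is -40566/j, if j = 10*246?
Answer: -6761/410 ≈ -16.490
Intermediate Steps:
j = 2460
-40566/j = -40566/2460 = -40566*1/2460 = -6761/410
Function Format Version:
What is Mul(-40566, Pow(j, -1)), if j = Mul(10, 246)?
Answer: Rational(-6761, 410) ≈ -16.490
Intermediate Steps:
j = 2460
Mul(-40566, Pow(j, -1)) = Mul(-40566, Pow(2460, -1)) = Mul(-40566, Rational(1, 2460)) = Rational(-6761, 410)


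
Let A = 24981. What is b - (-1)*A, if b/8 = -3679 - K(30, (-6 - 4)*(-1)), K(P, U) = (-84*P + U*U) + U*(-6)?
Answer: 15389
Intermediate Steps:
K(P, U) = U**2 - 84*P - 6*U (K(P, U) = (-84*P + U**2) - 6*U = (U**2 - 84*P) - 6*U = U**2 - 84*P - 6*U)
b = -9592 (b = 8*(-3679 - (((-6 - 4)*(-1))**2 - 84*30 - 6*(-6 - 4)*(-1))) = 8*(-3679 - ((-10*(-1))**2 - 2520 - (-60)*(-1))) = 8*(-3679 - (10**2 - 2520 - 6*10)) = 8*(-3679 - (100 - 2520 - 60)) = 8*(-3679 - 1*(-2480)) = 8*(-3679 + 2480) = 8*(-1199) = -9592)
b - (-1)*A = -9592 - (-1)*24981 = -9592 - 1*(-24981) = -9592 + 24981 = 15389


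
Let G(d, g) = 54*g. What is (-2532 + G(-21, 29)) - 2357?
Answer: -3323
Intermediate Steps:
(-2532 + G(-21, 29)) - 2357 = (-2532 + 54*29) - 2357 = (-2532 + 1566) - 2357 = -966 - 2357 = -3323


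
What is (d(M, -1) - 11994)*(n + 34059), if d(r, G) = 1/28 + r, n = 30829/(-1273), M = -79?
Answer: -7323072496977/17822 ≈ -4.1090e+8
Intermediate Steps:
n = -30829/1273 (n = 30829*(-1/1273) = -30829/1273 ≈ -24.218)
d(r, G) = 1/28 + r
(d(M, -1) - 11994)*(n + 34059) = ((1/28 - 79) - 11994)*(-30829/1273 + 34059) = (-2211/28 - 11994)*(43326278/1273) = -338043/28*43326278/1273 = -7323072496977/17822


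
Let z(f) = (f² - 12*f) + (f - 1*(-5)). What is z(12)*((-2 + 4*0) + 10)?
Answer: 136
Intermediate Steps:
z(f) = 5 + f² - 11*f (z(f) = (f² - 12*f) + (f + 5) = (f² - 12*f) + (5 + f) = 5 + f² - 11*f)
z(12)*((-2 + 4*0) + 10) = (5 + 12² - 11*12)*((-2 + 4*0) + 10) = (5 + 144 - 132)*((-2 + 0) + 10) = 17*(-2 + 10) = 17*8 = 136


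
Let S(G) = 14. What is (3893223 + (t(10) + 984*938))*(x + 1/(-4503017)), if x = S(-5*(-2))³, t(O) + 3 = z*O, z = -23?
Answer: 59507615550936354/4503017 ≈ 1.3215e+10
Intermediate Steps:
t(O) = -3 - 23*O
x = 2744 (x = 14³ = 2744)
(3893223 + (t(10) + 984*938))*(x + 1/(-4503017)) = (3893223 + ((-3 - 23*10) + 984*938))*(2744 + 1/(-4503017)) = (3893223 + ((-3 - 230) + 922992))*(2744 - 1/4503017) = (3893223 + (-233 + 922992))*(12356278647/4503017) = (3893223 + 922759)*(12356278647/4503017) = 4815982*(12356278647/4503017) = 59507615550936354/4503017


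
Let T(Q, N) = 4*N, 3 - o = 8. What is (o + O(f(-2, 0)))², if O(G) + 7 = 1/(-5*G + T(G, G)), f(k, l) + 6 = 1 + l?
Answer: 3481/25 ≈ 139.24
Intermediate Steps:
f(k, l) = -5 + l (f(k, l) = -6 + (1 + l) = -5 + l)
o = -5 (o = 3 - 1*8 = 3 - 8 = -5)
O(G) = -7 - 1/G (O(G) = -7 + 1/(-5*G + 4*G) = -7 + 1/(-G) = -7 - 1/G)
(o + O(f(-2, 0)))² = (-5 + (-7 - 1/(-5 + 0)))² = (-5 + (-7 - 1/(-5)))² = (-5 + (-7 - 1*(-⅕)))² = (-5 + (-7 + ⅕))² = (-5 - 34/5)² = (-59/5)² = 3481/25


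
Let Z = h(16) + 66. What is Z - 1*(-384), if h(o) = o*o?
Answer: 706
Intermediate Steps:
h(o) = o²
Z = 322 (Z = 16² + 66 = 256 + 66 = 322)
Z - 1*(-384) = 322 - 1*(-384) = 322 + 384 = 706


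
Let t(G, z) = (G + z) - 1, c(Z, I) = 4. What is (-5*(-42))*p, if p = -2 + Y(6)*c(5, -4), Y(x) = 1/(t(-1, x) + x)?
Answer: -336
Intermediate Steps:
t(G, z) = -1 + G + z
Y(x) = 1/(-2 + 2*x) (Y(x) = 1/((-1 - 1 + x) + x) = 1/((-2 + x) + x) = 1/(-2 + 2*x))
p = -8/5 (p = -2 + (1/(2*(-1 + 6)))*4 = -2 + ((1/2)/5)*4 = -2 + ((1/2)*(1/5))*4 = -2 + (1/10)*4 = -2 + 2/5 = -8/5 ≈ -1.6000)
(-5*(-42))*p = -5*(-42)*(-8/5) = 210*(-8/5) = -336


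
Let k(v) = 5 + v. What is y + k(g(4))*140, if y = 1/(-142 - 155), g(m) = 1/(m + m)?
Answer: 426193/594 ≈ 717.50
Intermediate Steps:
g(m) = 1/(2*m)
y = -1/297 (y = 1/(-297) = -1/297 ≈ -0.0033670)
y + k(g(4))*140 = -1/297 + (5 + (1/2)/4)*140 = -1/297 + (5 + (1/2)*(1/4))*140 = -1/297 + (5 + 1/8)*140 = -1/297 + (41/8)*140 = -1/297 + 1435/2 = 426193/594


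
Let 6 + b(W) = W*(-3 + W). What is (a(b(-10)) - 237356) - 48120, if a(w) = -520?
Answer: -285996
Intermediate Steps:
b(W) = -6 + W*(-3 + W)
(a(b(-10)) - 237356) - 48120 = (-520 - 237356) - 48120 = -237876 - 48120 = -285996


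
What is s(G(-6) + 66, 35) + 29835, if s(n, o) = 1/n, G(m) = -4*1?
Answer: 1849771/62 ≈ 29835.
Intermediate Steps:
G(m) = -4
s(G(-6) + 66, 35) + 29835 = 1/(-4 + 66) + 29835 = 1/62 + 29835 = 1849771/62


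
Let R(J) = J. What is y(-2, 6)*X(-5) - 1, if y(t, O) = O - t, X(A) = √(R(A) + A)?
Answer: -1 + 8*I*√10 ≈ -1.0 + 25.298*I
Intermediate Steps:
X(A) = √2*√A (X(A) = √(A + A) = √(2*A) = √2*√A)
y(-2, 6)*X(-5) - 1 = (6 - 1*(-2))*(√2*√(-5)) - 1 = (6 + 2)*(√2*(I*√5)) - 1 = 8*(I*√10) - 1 = 8*I*√10 - 1 = -1 + 8*I*√10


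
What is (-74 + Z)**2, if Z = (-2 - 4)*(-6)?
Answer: 1444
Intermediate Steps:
Z = 36 (Z = -6*(-6) = 36)
(-74 + Z)**2 = (-74 + 36)**2 = (-38)**2 = 1444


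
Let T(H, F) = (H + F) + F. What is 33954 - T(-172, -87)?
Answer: 34300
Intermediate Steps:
T(H, F) = H + 2*F (T(H, F) = (F + H) + F = H + 2*F)
33954 - T(-172, -87) = 33954 - (-172 + 2*(-87)) = 33954 - (-172 - 174) = 33954 - 1*(-346) = 33954 + 346 = 34300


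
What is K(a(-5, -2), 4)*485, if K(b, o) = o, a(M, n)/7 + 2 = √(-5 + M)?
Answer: 1940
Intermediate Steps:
a(M, n) = -14 + 7*√(-5 + M)
K(a(-5, -2), 4)*485 = 4*485 = 1940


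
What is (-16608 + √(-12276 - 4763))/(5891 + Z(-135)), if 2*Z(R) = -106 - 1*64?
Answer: -8304/2903 + I*√17039/5806 ≈ -2.8605 + 0.022483*I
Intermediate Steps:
Z(R) = -85 (Z(R) = (-106 - 1*64)/2 = (-106 - 64)/2 = (½)*(-170) = -85)
(-16608 + √(-12276 - 4763))/(5891 + Z(-135)) = (-16608 + √(-12276 - 4763))/(5891 - 85) = (-16608 + √(-17039))/5806 = (-16608 + I*√17039)*(1/5806) = -8304/2903 + I*√17039/5806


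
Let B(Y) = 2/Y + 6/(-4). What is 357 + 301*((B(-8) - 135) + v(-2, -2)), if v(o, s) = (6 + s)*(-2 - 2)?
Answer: -182483/4 ≈ -45621.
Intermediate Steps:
v(o, s) = -24 - 4*s (v(o, s) = (6 + s)*(-4) = -24 - 4*s)
B(Y) = -3/2 + 2/Y (B(Y) = 2/Y + 6*(-1/4) = 2/Y - 3/2 = -3/2 + 2/Y)
357 + 301*((B(-8) - 135) + v(-2, -2)) = 357 + 301*(((-3/2 + 2/(-8)) - 135) + (-24 - 4*(-2))) = 357 + 301*(((-3/2 + 2*(-1/8)) - 135) + (-24 + 8)) = 357 + 301*(((-3/2 - 1/4) - 135) - 16) = 357 + 301*((-7/4 - 135) - 16) = 357 + 301*(-547/4 - 16) = 357 + 301*(-611/4) = 357 - 183911/4 = -182483/4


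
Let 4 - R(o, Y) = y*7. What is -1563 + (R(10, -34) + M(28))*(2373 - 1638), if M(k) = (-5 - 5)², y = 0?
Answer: 74877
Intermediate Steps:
M(k) = 100 (M(k) = (-10)² = 100)
R(o, Y) = 4 (R(o, Y) = 4 - 0*7 = 4 - 1*0 = 4 + 0 = 4)
-1563 + (R(10, -34) + M(28))*(2373 - 1638) = -1563 + (4 + 100)*(2373 - 1638) = -1563 + 104*735 = -1563 + 76440 = 74877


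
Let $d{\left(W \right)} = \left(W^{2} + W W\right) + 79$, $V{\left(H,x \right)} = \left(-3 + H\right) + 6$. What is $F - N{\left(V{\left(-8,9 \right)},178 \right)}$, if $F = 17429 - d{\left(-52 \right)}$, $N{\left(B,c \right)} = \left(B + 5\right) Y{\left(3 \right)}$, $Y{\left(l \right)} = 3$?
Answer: $11942$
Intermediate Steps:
$V{\left(H,x \right)} = 3 + H$
$d{\left(W \right)} = 79 + 2 W^{2}$ ($d{\left(W \right)} = \left(W^{2} + W^{2}\right) + 79 = 2 W^{2} + 79 = 79 + 2 W^{2}$)
$N{\left(B,c \right)} = 15 + 3 B$ ($N{\left(B,c \right)} = \left(B + 5\right) 3 = \left(5 + B\right) 3 = 15 + 3 B$)
$F = 11942$ ($F = 17429 - \left(79 + 2 \left(-52\right)^{2}\right) = 17429 - \left(79 + 2 \cdot 2704\right) = 17429 - \left(79 + 5408\right) = 17429 - 5487 = 11942$)
$F - N{\left(V{\left(-8,9 \right)},178 \right)} = 11942 - \left(15 + 3 \left(3 - 8\right)\right) = 11942 - \left(15 + 3 \left(-5\right)\right) = 11942 - \left(15 - 15\right) = 11942 - 0 = 11942 + 0 = 11942$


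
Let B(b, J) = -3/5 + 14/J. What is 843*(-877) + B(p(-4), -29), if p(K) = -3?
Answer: -107200252/145 ≈ -7.3931e+5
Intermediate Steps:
B(b, J) = -⅗ + 14/J (B(b, J) = -3*⅕ + 14/J = -⅗ + 14/J)
843*(-877) + B(p(-4), -29) = 843*(-877) + (-⅗ + 14/(-29)) = -739311 + (-⅗ + 14*(-1/29)) = -739311 + (-⅗ - 14/29) = -739311 - 157/145 = -107200252/145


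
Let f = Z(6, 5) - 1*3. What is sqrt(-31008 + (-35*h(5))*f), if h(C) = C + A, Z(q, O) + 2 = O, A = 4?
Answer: 4*I*sqrt(1938) ≈ 176.09*I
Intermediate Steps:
Z(q, O) = -2 + O
f = 0 (f = (-2 + 5) - 1*3 = 3 - 3 = 0)
h(C) = 4 + C (h(C) = C + 4 = 4 + C)
sqrt(-31008 + (-35*h(5))*f) = sqrt(-31008 - 35*(4 + 5)*0) = sqrt(-31008 - 35*9*0) = sqrt(-31008 - 315*0) = sqrt(-31008 + 0) = sqrt(-31008) = 4*I*sqrt(1938)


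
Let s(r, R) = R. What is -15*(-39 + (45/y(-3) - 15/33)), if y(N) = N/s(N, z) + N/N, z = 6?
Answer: -8340/11 ≈ -758.18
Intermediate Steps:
y(N) = 1 + N/6 (y(N) = N/6 + N/N = N*(⅙) + 1 = N/6 + 1 = 1 + N/6)
-15*(-39 + (45/y(-3) - 15/33)) = -15*(-39 + (45/(1 + (⅙)*(-3)) - 15/33)) = -15*(-39 + (45/(1 - ½) - 15*1/33)) = -15*(-39 + (45/(½) - 5/11)) = -15*(-39 + (45*2 - 5/11)) = -15*(-39 + (90 - 5/11)) = -15*(-39 + 985/11) = -15*556/11 = -8340/11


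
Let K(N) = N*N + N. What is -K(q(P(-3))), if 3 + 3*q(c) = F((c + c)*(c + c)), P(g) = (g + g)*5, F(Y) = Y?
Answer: -1438800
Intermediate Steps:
P(g) = 10*g (P(g) = (2*g)*5 = 10*g)
q(c) = -1 + 4*c²/3 (q(c) = -1 + ((c + c)*(c + c))/3 = -1 + ((2*c)*(2*c))/3 = -1 + (4*c²)/3 = -1 + 4*c²/3)
K(N) = N + N² (K(N) = N² + N = N + N²)
-K(q(P(-3))) = -(-1 + 4*(10*(-3))²/3)*(1 + (-1 + 4*(10*(-3))²/3)) = -(-1 + (4/3)*(-30)²)*(1 + (-1 + (4/3)*(-30)²)) = -(-1 + (4/3)*900)*(1 + (-1 + (4/3)*900)) = -(-1 + 1200)*(1 + (-1 + 1200)) = -1199*(1 + 1199) = -1199*1200 = -1*1438800 = -1438800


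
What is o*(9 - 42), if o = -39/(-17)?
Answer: -1287/17 ≈ -75.706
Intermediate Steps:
o = 39/17 (o = -39*(-1/17) = 39/17 ≈ 2.2941)
o*(9 - 42) = 39*(9 - 42)/17 = (39/17)*(-33) = -1287/17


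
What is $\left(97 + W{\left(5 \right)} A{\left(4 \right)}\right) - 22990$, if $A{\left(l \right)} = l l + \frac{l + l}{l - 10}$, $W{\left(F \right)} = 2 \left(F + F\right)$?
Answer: $- \frac{67799}{3} \approx -22600.0$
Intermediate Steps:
$W{\left(F \right)} = 4 F$ ($W{\left(F \right)} = 2 \cdot 2 F = 4 F$)
$A{\left(l \right)} = l^{2} + \frac{2 l}{-10 + l}$
$\left(97 + W{\left(5 \right)} A{\left(4 \right)}\right) - 22990 = \left(97 + 4 \cdot 5 \frac{4 \left(2 + 4^{2} - 40\right)}{-10 + 4}\right) - 22990 = \left(97 + 20 \frac{4 \left(2 + 16 - 40\right)}{-6}\right) - 22990 = \left(97 + 20 \cdot 4 \left(- \frac{1}{6}\right) \left(-22\right)\right) - 22990 = \left(97 + 20 \cdot \frac{44}{3}\right) - 22990 = \left(97 + \frac{880}{3}\right) - 22990 = \frac{1171}{3} - 22990 = - \frac{67799}{3}$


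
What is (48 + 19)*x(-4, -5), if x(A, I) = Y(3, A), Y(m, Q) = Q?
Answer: -268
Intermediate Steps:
x(A, I) = A
(48 + 19)*x(-4, -5) = (48 + 19)*(-4) = 67*(-4) = -268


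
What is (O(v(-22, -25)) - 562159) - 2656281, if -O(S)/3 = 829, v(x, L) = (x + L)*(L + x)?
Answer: -3220927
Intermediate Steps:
v(x, L) = (L + x)**2 (v(x, L) = (L + x)*(L + x) = (L + x)**2)
O(S) = -2487 (O(S) = -3*829 = -2487)
(O(v(-22, -25)) - 562159) - 2656281 = (-2487 - 562159) - 2656281 = -564646 - 2656281 = -3220927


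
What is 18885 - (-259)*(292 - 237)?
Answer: 33130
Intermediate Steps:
18885 - (-259)*(292 - 237) = 18885 - (-259)*55 = 18885 - 1*(-14245) = 18885 + 14245 = 33130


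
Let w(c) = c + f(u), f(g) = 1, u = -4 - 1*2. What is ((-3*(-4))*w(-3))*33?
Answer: -792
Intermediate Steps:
u = -6 (u = -4 - 2 = -6)
w(c) = 1 + c (w(c) = c + 1 = 1 + c)
((-3*(-4))*w(-3))*33 = ((-3*(-4))*(1 - 3))*33 = (12*(-2))*33 = -24*33 = -792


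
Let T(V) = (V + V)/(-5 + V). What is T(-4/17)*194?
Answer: 1552/89 ≈ 17.438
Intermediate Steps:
T(V) = 2*V/(-5 + V) (T(V) = (2*V)/(-5 + V) = 2*V/(-5 + V))
T(-4/17)*194 = (2*(-4/17)/(-5 - 4/17))*194 = (2*(-4/17)/(-89/17))*194 = (2*(-4/17)*(-17/89))*194 = (8/89)*194 = 1552/89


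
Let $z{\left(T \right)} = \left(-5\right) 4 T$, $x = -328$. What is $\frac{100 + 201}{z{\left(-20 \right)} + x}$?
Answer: $\frac{301}{72} \approx 4.1806$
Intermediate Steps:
$z{\left(T \right)} = - 20 T$
$\frac{100 + 201}{z{\left(-20 \right)} + x} = \frac{100 + 201}{\left(-20\right) \left(-20\right) - 328} = \frac{301}{400 - 328} = \frac{301}{72}$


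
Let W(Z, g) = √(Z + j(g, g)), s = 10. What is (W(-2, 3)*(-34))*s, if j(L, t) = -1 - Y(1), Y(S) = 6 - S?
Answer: -680*I*√2 ≈ -961.67*I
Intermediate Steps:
j(L, t) = -6 (j(L, t) = -1 - (6 - 1*1) = -1 - (6 - 1) = -1 - 1*5 = -1 - 5 = -6)
W(Z, g) = √(-6 + Z) (W(Z, g) = √(Z - 6) = √(-6 + Z))
(W(-2, 3)*(-34))*s = (√(-6 - 2)*(-34))*10 = (√(-8)*(-34))*10 = ((2*I*√2)*(-34))*10 = -68*I*√2*10 = -680*I*√2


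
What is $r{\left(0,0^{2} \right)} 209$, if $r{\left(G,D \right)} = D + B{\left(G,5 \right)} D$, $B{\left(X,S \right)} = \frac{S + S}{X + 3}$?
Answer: $0$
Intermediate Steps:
$B{\left(X,S \right)} = \frac{2 S}{3 + X}$
$r{\left(G,D \right)} = D + \frac{10 D}{3 + G}$ ($r{\left(G,D \right)} = D + 2 \cdot 5 \frac{1}{3 + G} D = D + \frac{10}{3 + G} D = D + \frac{10 D}{3 + G}$)
$r{\left(0,0^{2} \right)} 209 = \frac{0^{2} \left(13 + 0\right)}{3 + 0} \cdot 209 = 0 \cdot \frac{1}{3} \cdot 13 \cdot 209 = 0 \cdot 209 = 0$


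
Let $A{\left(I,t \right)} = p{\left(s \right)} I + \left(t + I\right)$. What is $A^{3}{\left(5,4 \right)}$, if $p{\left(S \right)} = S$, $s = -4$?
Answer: $-1331$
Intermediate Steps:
$A{\left(I,t \right)} = t - 3 I$ ($A{\left(I,t \right)} = - 4 I + \left(t + I\right) = - 4 I + \left(I + t\right) = t - 3 I$)
$A^{3}{\left(5,4 \right)} = \left(4 - 15\right)^{3} = \left(-11\right)^{3} = -1331$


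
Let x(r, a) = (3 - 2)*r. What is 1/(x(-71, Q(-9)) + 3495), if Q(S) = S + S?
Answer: 1/3424 ≈ 0.00029206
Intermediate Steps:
Q(S) = 2*S
x(r, a) = r (x(r, a) = 1*r = r)
1/(x(-71, Q(-9)) + 3495) = 1/(-71 + 3495) = 1/3424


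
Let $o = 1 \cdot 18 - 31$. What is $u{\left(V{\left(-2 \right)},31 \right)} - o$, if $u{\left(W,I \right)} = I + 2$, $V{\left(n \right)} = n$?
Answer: $46$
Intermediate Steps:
$o = -13$ ($o = 18 - 31 = -13$)
$u{\left(W,I \right)} = 2 + I$
$u{\left(V{\left(-2 \right)},31 \right)} - o = \left(2 + 31\right) - -13 = 33 + 13 = 46$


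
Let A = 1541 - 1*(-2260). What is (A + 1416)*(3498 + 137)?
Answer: 18963795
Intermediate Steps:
A = 3801 (A = 1541 + 2260 = 3801)
(A + 1416)*(3498 + 137) = (3801 + 1416)*(3498 + 137) = 5217*3635 = 18963795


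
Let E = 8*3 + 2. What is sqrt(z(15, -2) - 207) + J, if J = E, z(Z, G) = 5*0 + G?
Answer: 26 + I*sqrt(209) ≈ 26.0 + 14.457*I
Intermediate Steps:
E = 26 (E = 24 + 2 = 26)
z(Z, G) = G (z(Z, G) = 0 + G = G)
J = 26
sqrt(z(15, -2) - 207) + J = sqrt(-2 - 207) + 26 = sqrt(-209) + 26 = I*sqrt(209) + 26 = 26 + I*sqrt(209)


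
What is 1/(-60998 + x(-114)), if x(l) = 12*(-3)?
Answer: -1/61034 ≈ -1.6384e-5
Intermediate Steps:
x(l) = -36
1/(-60998 + x(-114)) = 1/(-60998 - 36) = 1/(-61034) = -1/61034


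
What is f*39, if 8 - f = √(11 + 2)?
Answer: 312 - 39*√13 ≈ 171.38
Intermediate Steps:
f = 8 - √13 (f = 8 - √(11 + 2) = 8 - √13 ≈ 4.3944)
f*39 = (8 - √13)*39 = 312 - 39*√13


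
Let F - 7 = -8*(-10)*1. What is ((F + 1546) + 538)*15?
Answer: 32565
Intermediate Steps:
F = 87 (F = 7 - 8*(-10)*1 = 7 + 80*1 = 7 + 80 = 87)
((F + 1546) + 538)*15 = ((87 + 1546) + 538)*15 = (1633 + 538)*15 = 2171*15 = 32565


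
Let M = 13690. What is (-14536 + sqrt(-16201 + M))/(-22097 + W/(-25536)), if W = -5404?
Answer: 13256832/20152271 - 8208*I*sqrt(31)/20152271 ≈ 0.65783 - 0.0022677*I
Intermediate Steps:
(-14536 + sqrt(-16201 + M))/(-22097 + W/(-25536)) = (-14536 + sqrt(-16201 + 13690))/(-22097 - 5404/(-25536)) = (-14536 + sqrt(-2511))/(-22097 - 5404*(-1/25536)) = (-14536 + 9*I*sqrt(31))/(-22097 + 193/912) = (-14536 + 9*I*sqrt(31))/(-20152271/912) = (-14536 + 9*I*sqrt(31))*(-912/20152271) = 13256832/20152271 - 8208*I*sqrt(31)/20152271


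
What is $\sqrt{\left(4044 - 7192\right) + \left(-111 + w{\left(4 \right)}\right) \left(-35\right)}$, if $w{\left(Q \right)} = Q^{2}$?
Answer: $\sqrt{177} \approx 13.304$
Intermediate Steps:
$\sqrt{\left(4044 - 7192\right) + \left(-111 + w{\left(4 \right)}\right) \left(-35\right)} = \sqrt{\left(4044 - 7192\right) + \left(-111 + 4^{2}\right) \left(-35\right)} = \sqrt{-3148 + \left(-111 + 16\right) \left(-35\right)} = \sqrt{-3148 - -3325} = \sqrt{-3148 + 3325} = \sqrt{177}$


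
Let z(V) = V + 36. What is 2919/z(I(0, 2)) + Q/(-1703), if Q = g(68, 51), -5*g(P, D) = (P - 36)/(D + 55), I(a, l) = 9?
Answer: 17564411/270777 ≈ 64.867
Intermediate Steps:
z(V) = 36 + V
g(P, D) = -(-36 + P)/(5*(55 + D)) (g(P, D) = -(P - 36)/(5*(D + 55)) = -(-36 + P)/(5*(55 + D)))
Q = -16/265 (Q = (36 - 1*68)/(5*(55 + 51)) = (⅕)*(36 - 68)/106 = (⅕)*(1/106)*(-32) = -16/265 ≈ -0.060377)
2919/z(I(0, 2)) + Q/(-1703) = 2919/(36 + 9) - 16/265/(-1703) = 2919/45 - 16/265*(-1/1703) = 2919*(1/45) + 16/451295 = 973/15 + 16/451295 = 17564411/270777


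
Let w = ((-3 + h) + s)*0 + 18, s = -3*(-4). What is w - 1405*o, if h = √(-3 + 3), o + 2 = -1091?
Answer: 1535683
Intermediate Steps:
o = -1093 (o = -2 - 1091 = -1093)
s = 12
h = 0 (h = √0 = 0)
w = 18 (w = ((-3 + 0) + 12)*0 + 18 = (-3 + 12)*0 + 18 = 9*0 + 18 = 0 + 18 = 18)
w - 1405*o = 18 - 1405*(-1093) = 18 + 1535665 = 1535683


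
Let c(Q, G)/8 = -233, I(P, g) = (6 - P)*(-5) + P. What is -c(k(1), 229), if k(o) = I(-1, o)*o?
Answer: 1864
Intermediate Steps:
I(P, g) = -30 + 6*P (I(P, g) = (-30 + 5*P) + P = -30 + 6*P)
k(o) = -36*o (k(o) = (-30 + 6*(-1))*o = (-30 - 6)*o = -36*o)
c(Q, G) = -1864 (c(Q, G) = 8*(-233) = -1864)
-c(k(1), 229) = -1*(-1864) = 1864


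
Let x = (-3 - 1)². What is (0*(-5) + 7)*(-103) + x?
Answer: -705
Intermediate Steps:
x = 16 (x = (-4)² = 16)
(0*(-5) + 7)*(-103) + x = (0*(-5) + 7)*(-103) + 16 = (0 + 7)*(-103) + 16 = 7*(-103) + 16 = -721 + 16 = -705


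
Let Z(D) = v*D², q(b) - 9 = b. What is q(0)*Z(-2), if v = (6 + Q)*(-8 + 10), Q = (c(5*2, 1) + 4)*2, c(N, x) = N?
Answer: 2448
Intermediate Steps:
Q = 28 (Q = (5*2 + 4)*2 = (10 + 4)*2 = 14*2 = 28)
q(b) = 9 + b
v = 68 (v = (6 + 28)*(-8 + 10) = 34*2 = 68)
Z(D) = 68*D²
q(0)*Z(-2) = (9 + 0)*(68*(-2)²) = 9*(68*4) = 9*272 = 2448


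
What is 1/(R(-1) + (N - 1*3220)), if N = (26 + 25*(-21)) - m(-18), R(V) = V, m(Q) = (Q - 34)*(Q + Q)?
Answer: -1/5592 ≈ -0.00017883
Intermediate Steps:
m(Q) = 2*Q*(-34 + Q) (m(Q) = (-34 + Q)*(2*Q) = 2*Q*(-34 + Q))
N = -2371 (N = (26 + 25*(-21)) - 2*(-18)*(-34 - 18) = (26 - 525) - 2*(-18)*(-52) = -499 - 1*1872 = -499 - 1872 = -2371)
1/(R(-1) + (N - 1*3220)) = 1/(-1 + (-2371 - 1*3220)) = 1/(-1 + (-2371 - 3220)) = 1/(-1 - 5591) = 1/(-5592) = -1/5592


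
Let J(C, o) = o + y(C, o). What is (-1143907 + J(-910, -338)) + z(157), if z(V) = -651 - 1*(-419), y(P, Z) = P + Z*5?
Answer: -1147077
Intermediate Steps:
y(P, Z) = P + 5*Z
z(V) = -232 (z(V) = -651 + 419 = -232)
J(C, o) = C + 6*o (J(C, o) = o + (C + 5*o) = C + 6*o)
(-1143907 + J(-910, -338)) + z(157) = (-1143907 + (-910 + 6*(-338))) - 232 = (-1143907 + (-910 - 2028)) - 232 = (-1143907 - 2938) - 232 = -1146845 - 232 = -1147077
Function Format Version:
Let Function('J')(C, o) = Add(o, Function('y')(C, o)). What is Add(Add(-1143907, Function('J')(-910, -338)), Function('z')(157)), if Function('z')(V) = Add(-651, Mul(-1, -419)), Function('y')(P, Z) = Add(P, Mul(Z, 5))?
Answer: -1147077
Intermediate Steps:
Function('y')(P, Z) = Add(P, Mul(5, Z))
Function('z')(V) = -232 (Function('z')(V) = Add(-651, 419) = -232)
Function('J')(C, o) = Add(C, Mul(6, o)) (Function('J')(C, o) = Add(o, Add(C, Mul(5, o))) = Add(C, Mul(6, o)))
Add(Add(-1143907, Function('J')(-910, -338)), Function('z')(157)) = Add(Add(-1143907, Add(-910, Mul(6, -338))), -232) = Add(Add(-1143907, Add(-910, -2028)), -232) = Add(Add(-1143907, -2938), -232) = Add(-1146845, -232) = -1147077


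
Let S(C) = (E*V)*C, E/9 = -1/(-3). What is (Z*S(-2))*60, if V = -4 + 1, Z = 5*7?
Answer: 37800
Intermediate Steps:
Z = 35
E = 3 (E = 9*(-1/(-3)) = 9*(-1*(-⅓)) = 9*(⅓) = 3)
V = -3
S(C) = -9*C (S(C) = (3*(-3))*C = -9*C)
(Z*S(-2))*60 = (35*(-9*(-2)))*60 = (35*18)*60 = 630*60 = 37800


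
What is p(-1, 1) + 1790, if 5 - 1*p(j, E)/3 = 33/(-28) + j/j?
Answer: 50555/28 ≈ 1805.5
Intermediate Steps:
p(j, E) = 435/28 (p(j, E) = 15 - 3*(33/(-28) + j/j) = 15 - 3*(33*(-1/28) + 1) = 15 - 3*(-33/28 + 1) = 15 - 3*(-5/28) = 15 + 15/28 = 435/28)
p(-1, 1) + 1790 = 435/28 + 1790 = 50555/28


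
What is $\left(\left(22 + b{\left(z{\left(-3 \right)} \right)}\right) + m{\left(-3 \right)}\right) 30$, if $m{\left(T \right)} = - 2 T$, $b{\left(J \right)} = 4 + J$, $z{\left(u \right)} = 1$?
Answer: $990$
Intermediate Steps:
$\left(\left(22 + b{\left(z{\left(-3 \right)} \right)}\right) + m{\left(-3 \right)}\right) 30 = \left(\left(22 + \left(4 + 1\right)\right) - -6\right) 30 = \left(\left(22 + 5\right) + 6\right) 30 = \left(27 + 6\right) 30 = 33 \cdot 30 = 990$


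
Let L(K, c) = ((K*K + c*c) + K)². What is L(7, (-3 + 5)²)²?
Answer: 26873856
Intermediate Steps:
L(K, c) = (K + K² + c²)² (L(K, c) = ((K² + c²) + K)² = (K + K² + c²)²)
L(7, (-3 + 5)²)² = ((7 + 7² + ((-3 + 5)²)²)²)² = ((7 + 49 + (2²)²)²)² = ((7 + 49 + 4²)²)² = ((7 + 49 + 16)²)² = (72²)² = 5184² = 26873856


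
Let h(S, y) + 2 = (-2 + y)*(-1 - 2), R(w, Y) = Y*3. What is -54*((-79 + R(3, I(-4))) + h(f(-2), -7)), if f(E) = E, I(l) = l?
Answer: 3564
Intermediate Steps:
R(w, Y) = 3*Y
h(S, y) = 4 - 3*y (h(S, y) = -2 + (-2 + y)*(-1 - 2) = -2 + (-2 + y)*(-3) = -2 + (6 - 3*y) = 4 - 3*y)
-54*((-79 + R(3, I(-4))) + h(f(-2), -7)) = -54*((-79 + 3*(-4)) + (4 - 3*(-7))) = -54*((-79 - 12) + (4 + 21)) = -54*(-91 + 25) = -54*(-66) = 3564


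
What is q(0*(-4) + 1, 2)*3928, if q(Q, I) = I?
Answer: 7856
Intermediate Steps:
q(0*(-4) + 1, 2)*3928 = 2*3928 = 7856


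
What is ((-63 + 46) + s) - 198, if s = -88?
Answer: -303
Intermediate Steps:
((-63 + 46) + s) - 198 = ((-63 + 46) - 88) - 198 = (-17 - 88) - 198 = -105 - 198 = -303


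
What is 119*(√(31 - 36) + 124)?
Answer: 14756 + 119*I*√5 ≈ 14756.0 + 266.09*I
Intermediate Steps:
119*(√(31 - 36) + 124) = 119*(√(-5) + 124) = 119*(I*√5 + 124) = 119*(124 + I*√5) = 14756 + 119*I*√5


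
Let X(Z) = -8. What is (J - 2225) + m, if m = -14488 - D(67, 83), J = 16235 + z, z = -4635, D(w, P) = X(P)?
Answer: -5105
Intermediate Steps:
D(w, P) = -8
J = 11600 (J = 16235 - 4635 = 11600)
m = -14480 (m = -14488 - 1*(-8) = -14488 + 8 = -14480)
(J - 2225) + m = (11600 - 2225) - 14480 = 9375 - 14480 = -5105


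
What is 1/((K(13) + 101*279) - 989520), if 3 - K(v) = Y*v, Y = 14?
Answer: -1/961520 ≈ -1.0400e-6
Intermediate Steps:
K(v) = 3 - 14*v
1/((K(13) + 101*279) - 989520) = 1/(((3 - 14*13) + 101*279) - 989520) = 1/(((3 - 182) + 28179) - 989520) = 1/((-179 + 28179) - 989520) = 1/(28000 - 989520) = 1/(-961520) = -1/961520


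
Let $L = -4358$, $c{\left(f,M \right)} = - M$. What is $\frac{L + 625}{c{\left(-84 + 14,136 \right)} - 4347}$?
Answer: $\frac{3733}{4483} \approx 0.8327$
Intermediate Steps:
$\frac{L + 625}{c{\left(-84 + 14,136 \right)} - 4347} = \frac{-4358 + 625}{\left(-1\right) 136 - 4347} = - \frac{3733}{-136 - 4347} = - \frac{3733}{-4483} = \left(-3733\right) \left(- \frac{1}{4483}\right) = \frac{3733}{4483}$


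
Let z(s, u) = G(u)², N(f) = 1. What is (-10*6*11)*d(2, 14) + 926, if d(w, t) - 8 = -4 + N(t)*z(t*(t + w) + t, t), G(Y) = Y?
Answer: -131074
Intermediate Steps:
z(s, u) = u²
d(w, t) = 4 + t² (d(w, t) = 8 + (-4 + 1*t²) = 8 + (-4 + t²) = 4 + t²)
(-10*6*11)*d(2, 14) + 926 = (-10*6*11)*(4 + 14²) + 926 = (-60*11)*(4 + 196) + 926 = -660*200 + 926 = -132000 + 926 = -131074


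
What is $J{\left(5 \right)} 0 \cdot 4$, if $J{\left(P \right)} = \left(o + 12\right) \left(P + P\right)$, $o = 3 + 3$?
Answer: $0$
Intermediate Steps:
$o = 6$
$J{\left(P \right)} = 36 P$ ($J{\left(P \right)} = \left(6 + 12\right) \left(P + P\right) = 18 \cdot 2 P = 36 P$)
$J{\left(5 \right)} 0 \cdot 4 = 36 \cdot 5 \cdot 0 \cdot 4 = 180 \cdot 0 = 0$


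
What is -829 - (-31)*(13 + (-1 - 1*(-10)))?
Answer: -147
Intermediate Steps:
-829 - (-31)*(13 + (-1 - 1*(-10))) = -829 - (-31)*(13 + (-1 + 10)) = -829 - (-31)*(13 + 9) = -829 - (-31)*22 = -829 - 1*(-682) = -829 + 682 = -147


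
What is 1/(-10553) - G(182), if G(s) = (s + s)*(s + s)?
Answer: -1398230289/10553 ≈ -1.3250e+5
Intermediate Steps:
G(s) = 4*s² (G(s) = (2*s)*(2*s) = 4*s²)
1/(-10553) - G(182) = 1/(-10553) - 4*182² = -1/10553 - 4*33124 = -1/10553 - 1*132496 = -1/10553 - 132496 = -1398230289/10553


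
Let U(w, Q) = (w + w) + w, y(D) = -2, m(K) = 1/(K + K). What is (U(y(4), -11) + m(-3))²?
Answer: 1369/36 ≈ 38.028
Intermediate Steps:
m(K) = 1/(2*K)
U(w, Q) = 3*w (U(w, Q) = 2*w + w = 3*w)
(U(y(4), -11) + m(-3))² = (3*(-2) + (½)/(-3))² = (-6 + (½)*(-⅓))² = (-6 - ⅙)² = (-37/6)² = 1369/36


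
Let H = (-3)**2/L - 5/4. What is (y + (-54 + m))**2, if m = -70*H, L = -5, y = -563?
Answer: 651249/4 ≈ 1.6281e+5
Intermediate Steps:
H = -61/20 (H = (-3)**2/(-5) - 5/4 = 9*(-1/5) - 5*1/4 = -9/5 - 5/4 = -61/20 ≈ -3.0500)
m = 427/2 (m = -70*(-61/20) = 427/2 ≈ 213.50)
(y + (-54 + m))**2 = (-563 + (-54 + 427/2))**2 = (-563 + 319/2)**2 = (-807/2)**2 = 651249/4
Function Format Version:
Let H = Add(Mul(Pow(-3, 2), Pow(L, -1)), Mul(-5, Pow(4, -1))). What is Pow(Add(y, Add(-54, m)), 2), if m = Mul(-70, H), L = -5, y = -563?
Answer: Rational(651249, 4) ≈ 1.6281e+5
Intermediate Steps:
H = Rational(-61, 20) (H = Add(Mul(Pow(-3, 2), Pow(-5, -1)), Mul(-5, Pow(4, -1))) = Add(Mul(9, Rational(-1, 5)), Mul(-5, Rational(1, 4))) = Add(Rational(-9, 5), Rational(-5, 4)) = Rational(-61, 20) ≈ -3.0500)
m = Rational(427, 2) (m = Mul(-70, Rational(-61, 20)) = Rational(427, 2) ≈ 213.50)
Pow(Add(y, Add(-54, m)), 2) = Pow(Add(-563, Add(-54, Rational(427, 2))), 2) = Pow(Add(-563, Rational(319, 2)), 2) = Pow(Rational(-807, 2), 2) = Rational(651249, 4)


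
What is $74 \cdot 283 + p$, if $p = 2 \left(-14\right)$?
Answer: $20914$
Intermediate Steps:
$p = -28$
$74 \cdot 283 + p = 74 \cdot 283 - 28 = 20942 - 28 = 20914$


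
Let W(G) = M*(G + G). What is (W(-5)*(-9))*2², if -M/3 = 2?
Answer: -2160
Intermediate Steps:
M = -6 (M = -3*2 = -6)
W(G) = -12*G (W(G) = -6*(G + G) = -12*G)
(W(-5)*(-9))*2² = (-12*(-5)*(-9))*2² = (60*(-9))*4 = -540*4 = -2160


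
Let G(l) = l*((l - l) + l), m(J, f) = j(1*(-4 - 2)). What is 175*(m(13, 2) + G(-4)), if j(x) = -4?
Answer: 2100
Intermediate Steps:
m(J, f) = -4
G(l) = l² (G(l) = l*(0 + l) = l*l = l²)
175*(m(13, 2) + G(-4)) = 175*(-4 + (-4)²) = 175*(-4 + 16) = 175*12 = 2100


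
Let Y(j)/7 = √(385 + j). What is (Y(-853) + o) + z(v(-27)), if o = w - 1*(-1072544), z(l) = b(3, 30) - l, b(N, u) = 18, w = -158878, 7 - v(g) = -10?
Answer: 913667 + 42*I*√13 ≈ 9.1367e+5 + 151.43*I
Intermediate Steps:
v(g) = 17 (v(g) = 7 - 1*(-10) = 7 + 10 = 17)
z(l) = 18 - l
Y(j) = 7*√(385 + j)
o = 913666 (o = -158878 - 1*(-1072544) = -158878 + 1072544 = 913666)
(Y(-853) + o) + z(v(-27)) = (7*√(385 - 853) + 913666) + (18 - 1*17) = (7*√(-468) + 913666) + (18 - 17) = (7*(6*I*√13) + 913666) + 1 = (42*I*√13 + 913666) + 1 = (913666 + 42*I*√13) + 1 = 913667 + 42*I*√13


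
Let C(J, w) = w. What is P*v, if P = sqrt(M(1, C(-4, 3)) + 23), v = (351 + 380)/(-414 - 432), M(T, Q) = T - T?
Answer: -731*sqrt(23)/846 ≈ -4.1439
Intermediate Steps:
M(T, Q) = 0
v = -731/846 (v = 731/(-846) = 731*(-1/846) = -731/846 ≈ -0.86407)
P = sqrt(23) (P = sqrt(0 + 23) = sqrt(23) ≈ 4.7958)
P*v = sqrt(23)*(-731/846) = -731*sqrt(23)/846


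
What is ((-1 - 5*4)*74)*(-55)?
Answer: 85470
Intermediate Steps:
((-1 - 5*4)*74)*(-55) = ((-1 - 20)*74)*(-55) = -21*74*(-55) = -1554*(-55) = 85470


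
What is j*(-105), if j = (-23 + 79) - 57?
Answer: 105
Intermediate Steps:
j = -1 (j = 56 - 57 = -1)
j*(-105) = -1*(-105) = 105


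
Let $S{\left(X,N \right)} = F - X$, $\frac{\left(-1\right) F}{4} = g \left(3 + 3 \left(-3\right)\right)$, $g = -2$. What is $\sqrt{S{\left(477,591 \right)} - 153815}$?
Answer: $2 i \sqrt{38585} \approx 392.86 i$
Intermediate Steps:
$F = -48$ ($F = - 4 \left(- 2 \left(3 + 3 \left(-3\right)\right)\right) = - 4 \left(- 2 \left(3 - 9\right)\right) = - 4 \left(\left(-2\right) \left(-6\right)\right) = \left(-4\right) 12 = -48$)
$S{\left(X,N \right)} = -48 - X$
$\sqrt{S{\left(477,591 \right)} - 153815} = \sqrt{\left(-48 - 477\right) - 153815} = \sqrt{-525 - 153815} = \sqrt{-154340} = 2 i \sqrt{38585}$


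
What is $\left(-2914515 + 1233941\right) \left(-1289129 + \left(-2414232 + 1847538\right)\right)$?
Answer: $3118847882402$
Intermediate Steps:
$\left(-2914515 + 1233941\right) \left(-1289129 + \left(-2414232 + 1847538\right)\right) = - 1680574 \left(-1289129 - 566694\right) = \left(-1680574\right) \left(-1855823\right) = 3118847882402$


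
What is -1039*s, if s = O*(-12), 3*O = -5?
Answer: -20780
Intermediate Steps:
O = -5/3 (O = (⅓)*(-5) = -5/3 ≈ -1.6667)
s = 20 (s = -5/3*(-12) = 20)
-1039*s = -1039*20 = -20780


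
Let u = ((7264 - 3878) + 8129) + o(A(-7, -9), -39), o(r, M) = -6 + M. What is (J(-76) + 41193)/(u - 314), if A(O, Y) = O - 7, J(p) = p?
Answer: 41117/11156 ≈ 3.6856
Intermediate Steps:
A(O, Y) = -7 + O
u = 11470 (u = ((7264 - 3878) + 8129) + (-6 - 39) = (3386 + 8129) - 45 = 11515 - 45 = 11470)
(J(-76) + 41193)/(u - 314) = (-76 + 41193)/(11470 - 314) = 41117/11156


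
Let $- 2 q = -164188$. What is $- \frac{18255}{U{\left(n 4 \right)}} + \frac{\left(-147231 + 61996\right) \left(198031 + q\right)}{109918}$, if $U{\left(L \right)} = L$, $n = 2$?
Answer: $- \frac{96509094045}{439672} \approx -2.195 \cdot 10^{5}$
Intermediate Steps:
$q = 82094$ ($q = \left(- \frac{1}{2}\right) \left(-164188\right) = 82094$)
$- \frac{18255}{U{\left(n 4 \right)}} + \frac{\left(-147231 + 61996\right) \left(198031 + q\right)}{109918} = - \frac{18255}{2 \cdot 4} + \frac{\left(-147231 + 61996\right) \left(198031 + 82094\right)}{109918} = - \frac{18255}{8} + \left(-85235\right) 280125 \cdot \frac{1}{109918} = \left(-18255\right) \frac{1}{8} - \frac{23876454375}{109918} = - \frac{18255}{8} - \frac{23876454375}{109918} = - \frac{96509094045}{439672}$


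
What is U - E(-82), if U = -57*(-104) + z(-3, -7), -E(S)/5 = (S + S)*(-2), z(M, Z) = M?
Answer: 7565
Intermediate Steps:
E(S) = 20*S (E(S) = -5*(S + S)*(-2) = -5*2*S*(-2) = -(-20)*S = 20*S)
U = 5925 (U = -57*(-104) - 3 = 5928 - 3 = 5925)
U - E(-82) = 5925 - 20*(-82) = 5925 - 1*(-1640) = 5925 + 1640 = 7565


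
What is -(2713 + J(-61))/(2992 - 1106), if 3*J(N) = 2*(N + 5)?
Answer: -349/246 ≈ -1.4187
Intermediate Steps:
J(N) = 10/3 + 2*N/3 (J(N) = (2*(N + 5))/3 = (2*(5 + N))/3 = (10 + 2*N)/3 = 10/3 + 2*N/3)
-(2713 + J(-61))/(2992 - 1106) = -(2713 + (10/3 + (2/3)*(-61)))/(2992 - 1106) = -(2713 + (10/3 - 122/3))/1886 = -(2713 - 112/3)/1886 = -8027/(3*1886) = -1*349/246 = -349/246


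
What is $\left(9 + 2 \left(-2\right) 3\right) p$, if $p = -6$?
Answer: $18$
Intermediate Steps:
$\left(9 + 2 \left(-2\right) 3\right) p = \left(9 + 2 \left(-2\right) 3\right) \left(-6\right) = \left(9 - 12\right) \left(-6\right) = \left(-3\right) \left(-6\right) = 18$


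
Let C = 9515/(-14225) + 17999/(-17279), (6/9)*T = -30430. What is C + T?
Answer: -2243935461067/49158755 ≈ -45647.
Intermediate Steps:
T = -45645 (T = (3/2)*(-30430) = -45645)
C = -84089092/49158755 (C = 9515*(-1/14225) + 17999*(-1/17279) = -1903/2845 - 17999/17279 = -84089092/49158755 ≈ -1.7106)
C + T = -84089092/49158755 - 45645 = -2243935461067/49158755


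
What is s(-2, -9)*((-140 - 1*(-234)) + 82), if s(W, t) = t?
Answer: -1584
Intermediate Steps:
s(-2, -9)*((-140 - 1*(-234)) + 82) = -9*((-140 - 1*(-234)) + 82) = -9*((-140 + 234) + 82) = -9*(94 + 82) = -9*176 = -1584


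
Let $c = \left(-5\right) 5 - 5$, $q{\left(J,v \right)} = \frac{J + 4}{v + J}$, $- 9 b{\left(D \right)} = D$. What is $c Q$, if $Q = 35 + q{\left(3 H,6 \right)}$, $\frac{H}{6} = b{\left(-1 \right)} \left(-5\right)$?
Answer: $-1095$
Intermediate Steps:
$b{\left(D \right)} = - \frac{D}{9}$
$H = - \frac{10}{3}$ ($H = 6 \left(- \frac{1}{9}\right) \left(-1\right) \left(-5\right) = 6 \cdot \frac{1}{9} \left(-5\right) = 6 \left(- \frac{5}{9}\right) = - \frac{10}{3} \approx -3.3333$)
$q{\left(J,v \right)} = \frac{4 + J}{J + v}$
$c = -30$ ($c = -25 - 5 = -30$)
$Q = \frac{73}{2}$ ($Q = 35 + \frac{4 + 3 \left(- \frac{10}{3}\right)}{3 \left(- \frac{10}{3}\right) + 6} = 35 + \frac{4 - 10}{-10 + 6} = 35 + \frac{1}{-4} \left(-6\right) = 35 - - \frac{3}{2} = 35 + \frac{3}{2} = \frac{73}{2} \approx 36.5$)
$c Q = \left(-30\right) \frac{73}{2} = -1095$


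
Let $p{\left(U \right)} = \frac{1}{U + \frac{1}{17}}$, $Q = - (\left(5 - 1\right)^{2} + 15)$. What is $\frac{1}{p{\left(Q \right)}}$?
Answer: $- \frac{526}{17} \approx -30.941$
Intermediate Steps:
$Q = -31$ ($Q = - (4^{2} + 15) = - (16 + 15) = \left(-1\right) 31 = -31$)
$p{\left(U \right)} = \frac{1}{\frac{1}{17} + U}$ ($p{\left(U \right)} = \frac{1}{U + \frac{1}{17}} = \frac{1}{\frac{1}{17} + U}$)
$\frac{1}{p{\left(Q \right)}} = \frac{1}{17 \frac{1}{1 + 17 \left(-31\right)}} = \frac{1}{17 \frac{1}{1 - 527}} = \frac{1}{17 \frac{1}{-526}} = \frac{1}{17 \left(- \frac{1}{526}\right)} = \frac{1}{- \frac{17}{526}} = - \frac{526}{17}$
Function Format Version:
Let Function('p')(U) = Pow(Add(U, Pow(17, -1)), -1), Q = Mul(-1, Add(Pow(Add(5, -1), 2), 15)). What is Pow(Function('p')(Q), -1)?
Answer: Rational(-526, 17) ≈ -30.941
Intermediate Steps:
Q = -31 (Q = Mul(-1, Add(Pow(4, 2), 15)) = Mul(-1, Add(16, 15)) = Mul(-1, 31) = -31)
Function('p')(U) = Pow(Add(Rational(1, 17), U), -1) (Function('p')(U) = Pow(Add(U, Rational(1, 17)), -1) = Pow(Add(Rational(1, 17), U), -1))
Pow(Function('p')(Q), -1) = Pow(Mul(17, Pow(Add(1, Mul(17, -31)), -1)), -1) = Pow(Mul(17, Pow(Add(1, -527), -1)), -1) = Pow(Mul(17, Pow(-526, -1)), -1) = Pow(Mul(17, Rational(-1, 526)), -1) = Pow(Rational(-17, 526), -1) = Rational(-526, 17)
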